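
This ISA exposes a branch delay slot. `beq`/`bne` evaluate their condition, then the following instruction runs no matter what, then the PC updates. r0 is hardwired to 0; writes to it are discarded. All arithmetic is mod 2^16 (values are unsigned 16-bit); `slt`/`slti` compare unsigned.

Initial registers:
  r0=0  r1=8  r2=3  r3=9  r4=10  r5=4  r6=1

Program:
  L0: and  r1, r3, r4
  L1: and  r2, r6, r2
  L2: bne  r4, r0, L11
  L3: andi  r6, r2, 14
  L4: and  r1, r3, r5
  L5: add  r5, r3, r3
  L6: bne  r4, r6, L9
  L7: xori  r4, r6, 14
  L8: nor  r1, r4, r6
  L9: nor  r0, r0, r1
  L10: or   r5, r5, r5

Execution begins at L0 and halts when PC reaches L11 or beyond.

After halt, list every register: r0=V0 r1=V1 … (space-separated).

r0=0 r1=8 r2=1 r3=9 r4=10 r5=4 r6=0

#0 and  r1, r3, r4 ; 0/8/3/9/10/4/1
#1 and  r2, r6, r2 ; 0/8/1/9/10/4/1
#2 bne  r4, r0, L11 ; 0/8/1/9/10/4/1 ; →target
#3 andi  r6, r2, 14 ; 0/8/1/9/10/4/0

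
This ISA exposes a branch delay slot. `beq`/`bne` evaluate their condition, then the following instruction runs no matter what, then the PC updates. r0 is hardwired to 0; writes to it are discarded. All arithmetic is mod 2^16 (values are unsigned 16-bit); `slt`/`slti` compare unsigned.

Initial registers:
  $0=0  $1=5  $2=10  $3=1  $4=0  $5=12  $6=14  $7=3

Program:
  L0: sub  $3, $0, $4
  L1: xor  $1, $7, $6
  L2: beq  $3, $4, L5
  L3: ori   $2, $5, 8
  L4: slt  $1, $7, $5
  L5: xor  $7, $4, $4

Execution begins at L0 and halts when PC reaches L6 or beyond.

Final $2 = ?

12

#0 sub  $3, $0, $4 ; 0/5/10/0/0/12/14/3
#1 xor  $1, $7, $6 ; 0/13/10/0/0/12/14/3
#2 beq  $3, $4, L5 ; 0/13/10/0/0/12/14/3 ; →target
#3 ori   $2, $5, 8 ; 0/13/12/0/0/12/14/3
#5 xor  $7, $4, $4 ; 0/13/12/0/0/12/14/0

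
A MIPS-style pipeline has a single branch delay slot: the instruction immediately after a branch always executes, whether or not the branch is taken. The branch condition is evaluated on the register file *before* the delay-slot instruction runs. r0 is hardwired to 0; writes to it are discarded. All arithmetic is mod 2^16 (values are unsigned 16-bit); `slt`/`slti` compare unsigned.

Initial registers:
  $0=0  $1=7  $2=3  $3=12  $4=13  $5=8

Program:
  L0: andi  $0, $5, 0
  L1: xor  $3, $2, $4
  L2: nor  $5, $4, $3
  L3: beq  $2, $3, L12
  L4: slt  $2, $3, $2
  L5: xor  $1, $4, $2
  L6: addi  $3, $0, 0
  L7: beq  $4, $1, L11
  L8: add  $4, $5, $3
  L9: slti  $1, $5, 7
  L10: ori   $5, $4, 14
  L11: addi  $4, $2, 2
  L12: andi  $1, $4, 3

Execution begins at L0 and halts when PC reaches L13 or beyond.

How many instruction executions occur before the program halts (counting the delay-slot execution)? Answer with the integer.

11

#0 andi  $0, $5, 0 ; 0/7/3/12/13/8
#1 xor  $3, $2, $4 ; 0/7/3/14/13/8
#2 nor  $5, $4, $3 ; 0/7/3/14/13/65520
#3 beq  $2, $3, L12 ; 0/7/3/14/13/65520 ; →fallthru
#4 slt  $2, $3, $2 ; 0/7/0/14/13/65520
#5 xor  $1, $4, $2 ; 0/13/0/14/13/65520
#6 addi  $3, $0, 0 ; 0/13/0/0/13/65520
#7 beq  $4, $1, L11 ; 0/13/0/0/13/65520 ; →target
#8 add  $4, $5, $3 ; 0/13/0/0/65520/65520
#11 addi  $4, $2, 2 ; 0/13/0/0/2/65520
#12 andi  $1, $4, 3 ; 0/2/0/0/2/65520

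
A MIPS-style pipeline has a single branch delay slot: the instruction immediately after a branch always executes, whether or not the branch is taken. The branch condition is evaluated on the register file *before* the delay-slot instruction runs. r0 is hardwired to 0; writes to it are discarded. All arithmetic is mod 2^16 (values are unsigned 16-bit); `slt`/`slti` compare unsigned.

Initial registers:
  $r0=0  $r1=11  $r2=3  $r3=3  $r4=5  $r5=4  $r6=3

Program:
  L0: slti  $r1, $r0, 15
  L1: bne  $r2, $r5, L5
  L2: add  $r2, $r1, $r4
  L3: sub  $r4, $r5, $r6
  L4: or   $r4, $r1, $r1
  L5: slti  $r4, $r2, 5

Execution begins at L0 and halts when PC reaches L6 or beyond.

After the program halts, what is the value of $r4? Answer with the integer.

PC=0  slti  $r1, $r0, 15     | $r0=0 $r1=1 $r2=3 $r3=3 $r4=5 $r5=4 $r6=3
PC=1  bne  $r2, $r5, L5      | $r0=0 $r1=1 $r2=3 $r3=3 $r4=5 $r5=4 $r6=3  [TAKEN]
PC=2  add  $r2, $r1, $r4     | $r0=0 $r1=1 $r2=6 $r3=3 $r4=5 $r5=4 $r6=3
PC=5  slti  $r4, $r2, 5      | $r0=0 $r1=1 $r2=6 $r3=3 $r4=0 $r5=4 $r6=3

0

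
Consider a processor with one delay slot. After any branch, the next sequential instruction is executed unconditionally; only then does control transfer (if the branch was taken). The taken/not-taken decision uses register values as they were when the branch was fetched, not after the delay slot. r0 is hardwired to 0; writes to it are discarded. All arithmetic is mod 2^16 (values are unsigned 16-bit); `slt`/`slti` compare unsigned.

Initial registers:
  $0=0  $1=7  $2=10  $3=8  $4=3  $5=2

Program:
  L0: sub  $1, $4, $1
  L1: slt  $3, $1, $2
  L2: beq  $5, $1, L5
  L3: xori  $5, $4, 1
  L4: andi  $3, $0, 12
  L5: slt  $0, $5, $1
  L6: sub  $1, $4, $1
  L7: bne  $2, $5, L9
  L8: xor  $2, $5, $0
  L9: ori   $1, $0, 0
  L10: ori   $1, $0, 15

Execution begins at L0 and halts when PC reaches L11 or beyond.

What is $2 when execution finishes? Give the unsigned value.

2

#0 sub  $1, $4, $1 ; 0/65532/10/8/3/2
#1 slt  $3, $1, $2 ; 0/65532/10/0/3/2
#2 beq  $5, $1, L5 ; 0/65532/10/0/3/2 ; →fallthru
#3 xori  $5, $4, 1 ; 0/65532/10/0/3/2
#4 andi  $3, $0, 12 ; 0/65532/10/0/3/2
#5 slt  $0, $5, $1 ; 0/65532/10/0/3/2
#6 sub  $1, $4, $1 ; 0/7/10/0/3/2
#7 bne  $2, $5, L9 ; 0/7/10/0/3/2 ; →target
#8 xor  $2, $5, $0 ; 0/7/2/0/3/2
#9 ori   $1, $0, 0 ; 0/0/2/0/3/2
#10 ori   $1, $0, 15 ; 0/15/2/0/3/2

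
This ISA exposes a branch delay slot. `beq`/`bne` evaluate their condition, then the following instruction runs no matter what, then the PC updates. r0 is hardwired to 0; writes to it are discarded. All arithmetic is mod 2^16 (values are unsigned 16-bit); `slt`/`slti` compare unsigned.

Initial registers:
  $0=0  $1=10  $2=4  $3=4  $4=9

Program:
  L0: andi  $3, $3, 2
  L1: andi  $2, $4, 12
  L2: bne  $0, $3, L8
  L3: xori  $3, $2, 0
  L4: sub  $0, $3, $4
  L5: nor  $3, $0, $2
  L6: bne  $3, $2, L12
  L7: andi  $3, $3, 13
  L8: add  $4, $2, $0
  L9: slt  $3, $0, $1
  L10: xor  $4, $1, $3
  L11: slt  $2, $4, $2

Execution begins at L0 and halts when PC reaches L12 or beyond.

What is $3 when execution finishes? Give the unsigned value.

5

#0 andi  $3, $3, 2 ; 0/10/4/0/9
#1 andi  $2, $4, 12 ; 0/10/8/0/9
#2 bne  $0, $3, L8 ; 0/10/8/0/9 ; →fallthru
#3 xori  $3, $2, 0 ; 0/10/8/8/9
#4 sub  $0, $3, $4 ; 0/10/8/8/9
#5 nor  $3, $0, $2 ; 0/10/8/65527/9
#6 bne  $3, $2, L12 ; 0/10/8/65527/9 ; →target
#7 andi  $3, $3, 13 ; 0/10/8/5/9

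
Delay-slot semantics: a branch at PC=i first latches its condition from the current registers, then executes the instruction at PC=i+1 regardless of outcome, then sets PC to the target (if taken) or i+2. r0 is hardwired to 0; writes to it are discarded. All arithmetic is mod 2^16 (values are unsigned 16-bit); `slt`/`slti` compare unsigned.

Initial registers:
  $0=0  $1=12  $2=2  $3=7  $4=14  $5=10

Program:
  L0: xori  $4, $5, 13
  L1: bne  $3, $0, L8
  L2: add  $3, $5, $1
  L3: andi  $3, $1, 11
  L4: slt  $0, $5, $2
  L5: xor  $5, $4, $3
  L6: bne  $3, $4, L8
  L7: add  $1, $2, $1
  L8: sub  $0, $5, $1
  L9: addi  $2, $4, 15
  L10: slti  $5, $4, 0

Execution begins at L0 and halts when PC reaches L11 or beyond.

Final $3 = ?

22

#0 xori  $4, $5, 13 ; 0/12/2/7/7/10
#1 bne  $3, $0, L8 ; 0/12/2/7/7/10 ; →target
#2 add  $3, $5, $1 ; 0/12/2/22/7/10
#8 sub  $0, $5, $1 ; 0/12/2/22/7/10
#9 addi  $2, $4, 15 ; 0/12/22/22/7/10
#10 slti  $5, $4, 0 ; 0/12/22/22/7/0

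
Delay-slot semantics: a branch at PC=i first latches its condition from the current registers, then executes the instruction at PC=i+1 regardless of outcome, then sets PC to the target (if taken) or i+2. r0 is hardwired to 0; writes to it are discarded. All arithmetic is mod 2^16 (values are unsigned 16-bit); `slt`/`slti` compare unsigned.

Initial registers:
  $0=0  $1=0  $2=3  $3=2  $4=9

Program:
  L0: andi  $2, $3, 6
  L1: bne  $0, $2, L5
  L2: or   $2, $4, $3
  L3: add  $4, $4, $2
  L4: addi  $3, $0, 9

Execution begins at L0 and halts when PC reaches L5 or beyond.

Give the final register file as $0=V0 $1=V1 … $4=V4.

$0=0 $1=0 $2=11 $3=2 $4=9

PC=0  andi  $2, $3, 6        | $0=0 $1=0 $2=2 $3=2 $4=9
PC=1  bne  $0, $2, L5        | $0=0 $1=0 $2=2 $3=2 $4=9  [TAKEN]
PC=2  or   $2, $4, $3        | $0=0 $1=0 $2=11 $3=2 $4=9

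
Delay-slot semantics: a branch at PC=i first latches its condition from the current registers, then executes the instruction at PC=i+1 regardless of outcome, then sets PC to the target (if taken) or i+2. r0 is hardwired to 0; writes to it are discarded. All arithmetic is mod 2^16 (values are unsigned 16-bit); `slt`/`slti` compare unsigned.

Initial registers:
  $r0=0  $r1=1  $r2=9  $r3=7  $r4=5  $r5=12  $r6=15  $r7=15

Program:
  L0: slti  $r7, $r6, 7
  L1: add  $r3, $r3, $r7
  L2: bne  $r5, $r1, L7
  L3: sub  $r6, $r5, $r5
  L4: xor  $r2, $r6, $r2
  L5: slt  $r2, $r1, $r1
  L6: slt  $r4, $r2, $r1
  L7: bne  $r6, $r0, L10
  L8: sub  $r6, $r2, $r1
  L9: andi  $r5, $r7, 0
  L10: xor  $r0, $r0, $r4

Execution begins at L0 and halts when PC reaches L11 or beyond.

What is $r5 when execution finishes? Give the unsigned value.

0

[0] slti  $r7, $r6, 7  →  {$r0:0, $r1:1, $r2:9, $r3:7, $r4:5, $r5:12, $r6:15, $r7:0}
[1] add  $r3, $r3, $r7  →  {$r0:0, $r1:1, $r2:9, $r3:7, $r4:5, $r5:12, $r6:15, $r7:0}
[2] bne  $r5, $r1, L7  →  {$r0:0, $r1:1, $r2:9, $r3:7, $r4:5, $r5:12, $r6:15, $r7:0}  ⟨branch taken⟩
[3] sub  $r6, $r5, $r5  →  {$r0:0, $r1:1, $r2:9, $r3:7, $r4:5, $r5:12, $r6:0, $r7:0}
[7] bne  $r6, $r0, L10  →  {$r0:0, $r1:1, $r2:9, $r3:7, $r4:5, $r5:12, $r6:0, $r7:0}  ⟨branch fallthrough⟩
[8] sub  $r6, $r2, $r1  →  {$r0:0, $r1:1, $r2:9, $r3:7, $r4:5, $r5:12, $r6:8, $r7:0}
[9] andi  $r5, $r7, 0  →  {$r0:0, $r1:1, $r2:9, $r3:7, $r4:5, $r5:0, $r6:8, $r7:0}
[10] xor  $r0, $r0, $r4  →  {$r0:0, $r1:1, $r2:9, $r3:7, $r4:5, $r5:0, $r6:8, $r7:0}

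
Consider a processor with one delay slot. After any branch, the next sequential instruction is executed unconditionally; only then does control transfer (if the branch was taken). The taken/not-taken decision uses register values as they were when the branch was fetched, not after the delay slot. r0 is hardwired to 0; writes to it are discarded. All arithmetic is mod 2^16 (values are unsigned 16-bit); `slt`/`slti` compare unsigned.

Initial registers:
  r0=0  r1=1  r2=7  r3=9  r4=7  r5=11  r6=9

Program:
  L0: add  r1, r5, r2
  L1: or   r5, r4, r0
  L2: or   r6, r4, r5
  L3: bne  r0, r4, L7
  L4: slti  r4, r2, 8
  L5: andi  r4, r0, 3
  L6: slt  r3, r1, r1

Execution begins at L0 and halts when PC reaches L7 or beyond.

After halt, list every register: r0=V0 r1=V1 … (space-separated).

r0=0 r1=18 r2=7 r3=9 r4=1 r5=7 r6=7

  step pc=0: add  r1, r5, r2  regs=(0,18,7,9,7,11,9)
  step pc=1: or   r5, r4, r0  regs=(0,18,7,9,7,7,9)
  step pc=2: or   r6, r4, r5  regs=(0,18,7,9,7,7,7)
  step pc=3: bne  r0, r4, L7  cond=T  regs=(0,18,7,9,7,7,7)
  step pc=4: slti  r4, r2, 8  regs=(0,18,7,9,1,7,7)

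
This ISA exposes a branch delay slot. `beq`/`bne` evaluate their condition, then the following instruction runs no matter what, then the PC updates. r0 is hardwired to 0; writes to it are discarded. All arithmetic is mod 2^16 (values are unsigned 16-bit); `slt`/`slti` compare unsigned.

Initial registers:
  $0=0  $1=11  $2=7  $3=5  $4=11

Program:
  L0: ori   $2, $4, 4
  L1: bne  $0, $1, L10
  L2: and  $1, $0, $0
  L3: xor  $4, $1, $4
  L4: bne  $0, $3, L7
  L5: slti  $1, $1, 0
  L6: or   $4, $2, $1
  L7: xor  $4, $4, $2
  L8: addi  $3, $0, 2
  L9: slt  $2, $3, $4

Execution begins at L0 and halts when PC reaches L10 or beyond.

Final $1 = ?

0

  step pc=0: ori   $2, $4, 4  regs=(0,11,15,5,11)
  step pc=1: bne  $0, $1, L10  cond=T  regs=(0,11,15,5,11)
  step pc=2: and  $1, $0, $0  regs=(0,0,15,5,11)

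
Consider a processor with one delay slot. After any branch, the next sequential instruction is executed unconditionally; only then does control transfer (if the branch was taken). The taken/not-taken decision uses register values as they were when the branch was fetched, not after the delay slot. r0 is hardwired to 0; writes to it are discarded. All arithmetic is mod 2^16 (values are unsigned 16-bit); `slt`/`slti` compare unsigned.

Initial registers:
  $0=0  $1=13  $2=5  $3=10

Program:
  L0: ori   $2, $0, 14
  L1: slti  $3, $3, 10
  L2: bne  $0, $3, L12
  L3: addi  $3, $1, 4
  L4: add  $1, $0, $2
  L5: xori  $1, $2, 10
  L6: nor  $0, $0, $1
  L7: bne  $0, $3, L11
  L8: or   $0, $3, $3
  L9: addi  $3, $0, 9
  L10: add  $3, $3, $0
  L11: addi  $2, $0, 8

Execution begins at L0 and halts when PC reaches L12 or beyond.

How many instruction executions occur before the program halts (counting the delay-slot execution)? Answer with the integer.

10

[0] ori   $2, $0, 14  →  {$0:0, $1:13, $2:14, $3:10}
[1] slti  $3, $3, 10  →  {$0:0, $1:13, $2:14, $3:0}
[2] bne  $0, $3, L12  →  {$0:0, $1:13, $2:14, $3:0}  ⟨branch fallthrough⟩
[3] addi  $3, $1, 4  →  {$0:0, $1:13, $2:14, $3:17}
[4] add  $1, $0, $2  →  {$0:0, $1:14, $2:14, $3:17}
[5] xori  $1, $2, 10  →  {$0:0, $1:4, $2:14, $3:17}
[6] nor  $0, $0, $1  →  {$0:0, $1:4, $2:14, $3:17}
[7] bne  $0, $3, L11  →  {$0:0, $1:4, $2:14, $3:17}  ⟨branch taken⟩
[8] or   $0, $3, $3  →  {$0:0, $1:4, $2:14, $3:17}
[11] addi  $2, $0, 8  →  {$0:0, $1:4, $2:8, $3:17}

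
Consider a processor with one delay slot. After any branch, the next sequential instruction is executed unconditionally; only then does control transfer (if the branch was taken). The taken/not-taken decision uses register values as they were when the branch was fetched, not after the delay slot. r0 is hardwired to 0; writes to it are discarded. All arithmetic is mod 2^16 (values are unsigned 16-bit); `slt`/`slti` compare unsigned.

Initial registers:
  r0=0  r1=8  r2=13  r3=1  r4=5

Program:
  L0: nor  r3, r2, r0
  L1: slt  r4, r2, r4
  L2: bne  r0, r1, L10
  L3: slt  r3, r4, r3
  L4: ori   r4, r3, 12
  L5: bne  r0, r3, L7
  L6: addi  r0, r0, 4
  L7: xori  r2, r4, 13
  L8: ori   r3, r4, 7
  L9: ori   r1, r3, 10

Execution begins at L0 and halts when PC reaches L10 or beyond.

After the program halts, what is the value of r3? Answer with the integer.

1

#0 nor  r3, r2, r0 ; 0/8/13/65522/5
#1 slt  r4, r2, r4 ; 0/8/13/65522/0
#2 bne  r0, r1, L10 ; 0/8/13/65522/0 ; →target
#3 slt  r3, r4, r3 ; 0/8/13/1/0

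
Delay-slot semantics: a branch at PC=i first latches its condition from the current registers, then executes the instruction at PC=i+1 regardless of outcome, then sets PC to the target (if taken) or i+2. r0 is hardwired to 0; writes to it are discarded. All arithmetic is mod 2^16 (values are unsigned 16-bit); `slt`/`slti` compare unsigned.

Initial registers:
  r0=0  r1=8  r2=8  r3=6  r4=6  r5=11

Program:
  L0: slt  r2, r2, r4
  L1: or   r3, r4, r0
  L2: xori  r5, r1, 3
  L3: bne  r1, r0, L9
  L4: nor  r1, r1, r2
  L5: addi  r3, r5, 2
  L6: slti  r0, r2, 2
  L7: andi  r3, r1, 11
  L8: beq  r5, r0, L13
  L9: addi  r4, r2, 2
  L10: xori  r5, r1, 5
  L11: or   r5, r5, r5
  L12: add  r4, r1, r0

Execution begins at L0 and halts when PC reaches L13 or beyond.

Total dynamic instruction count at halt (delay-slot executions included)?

9

[0] slt  r2, r2, r4  →  {r0:0, r1:8, r2:0, r3:6, r4:6, r5:11}
[1] or   r3, r4, r0  →  {r0:0, r1:8, r2:0, r3:6, r4:6, r5:11}
[2] xori  r5, r1, 3  →  {r0:0, r1:8, r2:0, r3:6, r4:6, r5:11}
[3] bne  r1, r0, L9  →  {r0:0, r1:8, r2:0, r3:6, r4:6, r5:11}  ⟨branch taken⟩
[4] nor  r1, r1, r2  →  {r0:0, r1:65527, r2:0, r3:6, r4:6, r5:11}
[9] addi  r4, r2, 2  →  {r0:0, r1:65527, r2:0, r3:6, r4:2, r5:11}
[10] xori  r5, r1, 5  →  {r0:0, r1:65527, r2:0, r3:6, r4:2, r5:65522}
[11] or   r5, r5, r5  →  {r0:0, r1:65527, r2:0, r3:6, r4:2, r5:65522}
[12] add  r4, r1, r0  →  {r0:0, r1:65527, r2:0, r3:6, r4:65527, r5:65522}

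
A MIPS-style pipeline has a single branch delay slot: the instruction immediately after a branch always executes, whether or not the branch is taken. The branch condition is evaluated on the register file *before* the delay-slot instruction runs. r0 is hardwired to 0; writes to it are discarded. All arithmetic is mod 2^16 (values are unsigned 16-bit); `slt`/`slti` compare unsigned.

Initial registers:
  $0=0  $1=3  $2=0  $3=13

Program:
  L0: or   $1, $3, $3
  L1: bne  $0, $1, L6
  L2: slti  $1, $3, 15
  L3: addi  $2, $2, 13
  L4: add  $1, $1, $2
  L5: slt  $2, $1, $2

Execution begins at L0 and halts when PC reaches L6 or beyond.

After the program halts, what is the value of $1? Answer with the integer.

1

  step pc=0: or   $1, $3, $3  regs=(0,13,0,13)
  step pc=1: bne  $0, $1, L6  cond=T  regs=(0,13,0,13)
  step pc=2: slti  $1, $3, 15  regs=(0,1,0,13)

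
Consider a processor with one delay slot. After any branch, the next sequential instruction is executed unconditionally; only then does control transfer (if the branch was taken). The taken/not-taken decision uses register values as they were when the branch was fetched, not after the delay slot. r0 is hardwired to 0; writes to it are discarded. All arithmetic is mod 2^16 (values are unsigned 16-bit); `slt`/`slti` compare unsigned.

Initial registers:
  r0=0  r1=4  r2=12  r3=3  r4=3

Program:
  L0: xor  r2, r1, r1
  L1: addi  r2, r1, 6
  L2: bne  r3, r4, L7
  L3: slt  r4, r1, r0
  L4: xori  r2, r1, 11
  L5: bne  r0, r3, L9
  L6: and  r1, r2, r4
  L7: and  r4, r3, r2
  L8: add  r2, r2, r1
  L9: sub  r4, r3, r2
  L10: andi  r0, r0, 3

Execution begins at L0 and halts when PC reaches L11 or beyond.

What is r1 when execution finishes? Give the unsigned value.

0

#0 xor  r2, r1, r1 ; 0/4/0/3/3
#1 addi  r2, r1, 6 ; 0/4/10/3/3
#2 bne  r3, r4, L7 ; 0/4/10/3/3 ; →fallthru
#3 slt  r4, r1, r0 ; 0/4/10/3/0
#4 xori  r2, r1, 11 ; 0/4/15/3/0
#5 bne  r0, r3, L9 ; 0/4/15/3/0 ; →target
#6 and  r1, r2, r4 ; 0/0/15/3/0
#9 sub  r4, r3, r2 ; 0/0/15/3/65524
#10 andi  r0, r0, 3 ; 0/0/15/3/65524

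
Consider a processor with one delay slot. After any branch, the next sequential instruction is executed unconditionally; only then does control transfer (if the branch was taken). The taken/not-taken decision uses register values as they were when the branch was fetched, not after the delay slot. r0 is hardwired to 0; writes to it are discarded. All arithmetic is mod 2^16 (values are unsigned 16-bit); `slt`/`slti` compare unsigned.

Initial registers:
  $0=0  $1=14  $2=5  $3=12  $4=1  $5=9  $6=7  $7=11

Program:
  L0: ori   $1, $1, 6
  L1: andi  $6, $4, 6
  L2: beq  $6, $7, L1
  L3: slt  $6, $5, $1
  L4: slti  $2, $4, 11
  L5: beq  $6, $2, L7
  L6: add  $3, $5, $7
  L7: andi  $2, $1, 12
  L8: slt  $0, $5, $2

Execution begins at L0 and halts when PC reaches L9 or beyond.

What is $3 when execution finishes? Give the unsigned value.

20

[0] ori   $1, $1, 6  →  {$0:0, $1:14, $2:5, $3:12, $4:1, $5:9, $6:7, $7:11}
[1] andi  $6, $4, 6  →  {$0:0, $1:14, $2:5, $3:12, $4:1, $5:9, $6:0, $7:11}
[2] beq  $6, $7, L1  →  {$0:0, $1:14, $2:5, $3:12, $4:1, $5:9, $6:0, $7:11}  ⟨branch fallthrough⟩
[3] slt  $6, $5, $1  →  {$0:0, $1:14, $2:5, $3:12, $4:1, $5:9, $6:1, $7:11}
[4] slti  $2, $4, 11  →  {$0:0, $1:14, $2:1, $3:12, $4:1, $5:9, $6:1, $7:11}
[5] beq  $6, $2, L7  →  {$0:0, $1:14, $2:1, $3:12, $4:1, $5:9, $6:1, $7:11}  ⟨branch taken⟩
[6] add  $3, $5, $7  →  {$0:0, $1:14, $2:1, $3:20, $4:1, $5:9, $6:1, $7:11}
[7] andi  $2, $1, 12  →  {$0:0, $1:14, $2:12, $3:20, $4:1, $5:9, $6:1, $7:11}
[8] slt  $0, $5, $2  →  {$0:0, $1:14, $2:12, $3:20, $4:1, $5:9, $6:1, $7:11}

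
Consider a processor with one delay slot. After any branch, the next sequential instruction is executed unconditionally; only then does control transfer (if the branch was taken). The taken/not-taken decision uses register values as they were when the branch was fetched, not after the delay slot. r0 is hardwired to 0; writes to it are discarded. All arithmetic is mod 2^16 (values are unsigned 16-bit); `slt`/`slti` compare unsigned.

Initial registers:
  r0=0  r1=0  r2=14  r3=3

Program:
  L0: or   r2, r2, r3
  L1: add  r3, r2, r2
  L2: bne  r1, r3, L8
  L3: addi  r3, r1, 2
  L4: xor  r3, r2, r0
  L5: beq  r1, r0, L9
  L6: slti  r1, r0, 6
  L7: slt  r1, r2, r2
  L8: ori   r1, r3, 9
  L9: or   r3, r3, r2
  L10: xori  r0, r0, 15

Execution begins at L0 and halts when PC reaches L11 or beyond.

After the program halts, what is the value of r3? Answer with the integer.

15

  step pc=0: or   r2, r2, r3  regs=(0,0,15,3)
  step pc=1: add  r3, r2, r2  regs=(0,0,15,30)
  step pc=2: bne  r1, r3, L8  cond=T  regs=(0,0,15,30)
  step pc=3: addi  r3, r1, 2  regs=(0,0,15,2)
  step pc=8: ori   r1, r3, 9  regs=(0,11,15,2)
  step pc=9: or   r3, r3, r2  regs=(0,11,15,15)
  step pc=10: xori  r0, r0, 15  regs=(0,11,15,15)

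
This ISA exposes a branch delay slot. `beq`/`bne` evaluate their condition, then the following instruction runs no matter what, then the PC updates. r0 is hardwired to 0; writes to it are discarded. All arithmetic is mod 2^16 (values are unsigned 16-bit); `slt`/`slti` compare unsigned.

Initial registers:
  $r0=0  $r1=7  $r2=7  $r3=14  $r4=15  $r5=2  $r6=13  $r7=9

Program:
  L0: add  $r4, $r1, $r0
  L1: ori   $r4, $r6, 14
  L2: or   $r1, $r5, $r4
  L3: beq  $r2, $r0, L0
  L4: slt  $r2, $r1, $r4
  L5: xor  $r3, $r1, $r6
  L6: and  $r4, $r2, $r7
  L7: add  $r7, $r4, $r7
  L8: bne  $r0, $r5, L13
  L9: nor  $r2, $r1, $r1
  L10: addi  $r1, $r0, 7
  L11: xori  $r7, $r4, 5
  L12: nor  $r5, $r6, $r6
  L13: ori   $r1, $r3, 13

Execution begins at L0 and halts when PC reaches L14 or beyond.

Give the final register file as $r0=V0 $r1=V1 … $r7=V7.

$r0=0 $r1=15 $r2=65520 $r3=2 $r4=0 $r5=2 $r6=13 $r7=9

PC=0  add  $r4, $r1, $r0     | $r0=0 $r1=7 $r2=7 $r3=14 $r4=7 $r5=2 $r6=13 $r7=9
PC=1  ori   $r4, $r6, 14     | $r0=0 $r1=7 $r2=7 $r3=14 $r4=15 $r5=2 $r6=13 $r7=9
PC=2  or   $r1, $r5, $r4     | $r0=0 $r1=15 $r2=7 $r3=14 $r4=15 $r5=2 $r6=13 $r7=9
PC=3  beq  $r2, $r0, L0      | $r0=0 $r1=15 $r2=7 $r3=14 $r4=15 $r5=2 $r6=13 $r7=9  [not taken]
PC=4  slt  $r2, $r1, $r4     | $r0=0 $r1=15 $r2=0 $r3=14 $r4=15 $r5=2 $r6=13 $r7=9
PC=5  xor  $r3, $r1, $r6     | $r0=0 $r1=15 $r2=0 $r3=2 $r4=15 $r5=2 $r6=13 $r7=9
PC=6  and  $r4, $r2, $r7     | $r0=0 $r1=15 $r2=0 $r3=2 $r4=0 $r5=2 $r6=13 $r7=9
PC=7  add  $r7, $r4, $r7     | $r0=0 $r1=15 $r2=0 $r3=2 $r4=0 $r5=2 $r6=13 $r7=9
PC=8  bne  $r0, $r5, L13     | $r0=0 $r1=15 $r2=0 $r3=2 $r4=0 $r5=2 $r6=13 $r7=9  [TAKEN]
PC=9  nor  $r2, $r1, $r1     | $r0=0 $r1=15 $r2=65520 $r3=2 $r4=0 $r5=2 $r6=13 $r7=9
PC=13 ori   $r1, $r3, 13     | $r0=0 $r1=15 $r2=65520 $r3=2 $r4=0 $r5=2 $r6=13 $r7=9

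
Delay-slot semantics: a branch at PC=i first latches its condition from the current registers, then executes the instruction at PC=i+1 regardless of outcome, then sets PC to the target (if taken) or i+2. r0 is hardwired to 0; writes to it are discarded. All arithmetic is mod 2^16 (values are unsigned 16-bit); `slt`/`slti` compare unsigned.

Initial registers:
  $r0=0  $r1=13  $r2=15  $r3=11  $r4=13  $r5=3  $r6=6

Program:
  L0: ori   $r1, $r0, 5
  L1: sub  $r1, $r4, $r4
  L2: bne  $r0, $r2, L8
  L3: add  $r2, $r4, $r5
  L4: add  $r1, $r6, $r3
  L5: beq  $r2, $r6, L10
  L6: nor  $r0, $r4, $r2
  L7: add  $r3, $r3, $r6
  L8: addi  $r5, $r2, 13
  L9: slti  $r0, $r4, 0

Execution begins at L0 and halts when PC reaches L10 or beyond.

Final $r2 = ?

  step pc=0: ori   $r1, $r0, 5  regs=(0,5,15,11,13,3,6)
  step pc=1: sub  $r1, $r4, $r4  regs=(0,0,15,11,13,3,6)
  step pc=2: bne  $r0, $r2, L8  cond=T  regs=(0,0,15,11,13,3,6)
  step pc=3: add  $r2, $r4, $r5  regs=(0,0,16,11,13,3,6)
  step pc=8: addi  $r5, $r2, 13  regs=(0,0,16,11,13,29,6)
  step pc=9: slti  $r0, $r4, 0  regs=(0,0,16,11,13,29,6)

16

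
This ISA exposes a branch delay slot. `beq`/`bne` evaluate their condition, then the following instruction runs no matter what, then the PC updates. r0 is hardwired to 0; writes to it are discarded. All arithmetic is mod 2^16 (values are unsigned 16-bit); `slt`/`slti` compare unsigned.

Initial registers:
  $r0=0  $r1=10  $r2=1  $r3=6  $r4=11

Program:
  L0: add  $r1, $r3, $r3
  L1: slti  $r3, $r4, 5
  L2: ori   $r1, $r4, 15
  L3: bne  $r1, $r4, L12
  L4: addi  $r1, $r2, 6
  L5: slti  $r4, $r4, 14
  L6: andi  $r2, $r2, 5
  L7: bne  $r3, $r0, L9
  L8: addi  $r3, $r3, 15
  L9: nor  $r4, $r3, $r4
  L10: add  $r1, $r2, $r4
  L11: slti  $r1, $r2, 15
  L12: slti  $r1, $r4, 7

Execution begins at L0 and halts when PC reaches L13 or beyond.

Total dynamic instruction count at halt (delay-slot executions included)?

PC=0  add  $r1, $r3, $r3     | $r0=0 $r1=12 $r2=1 $r3=6 $r4=11
PC=1  slti  $r3, $r4, 5      | $r0=0 $r1=12 $r2=1 $r3=0 $r4=11
PC=2  ori   $r1, $r4, 15     | $r0=0 $r1=15 $r2=1 $r3=0 $r4=11
PC=3  bne  $r1, $r4, L12     | $r0=0 $r1=15 $r2=1 $r3=0 $r4=11  [TAKEN]
PC=4  addi  $r1, $r2, 6      | $r0=0 $r1=7 $r2=1 $r3=0 $r4=11
PC=12 slti  $r1, $r4, 7      | $r0=0 $r1=0 $r2=1 $r3=0 $r4=11

6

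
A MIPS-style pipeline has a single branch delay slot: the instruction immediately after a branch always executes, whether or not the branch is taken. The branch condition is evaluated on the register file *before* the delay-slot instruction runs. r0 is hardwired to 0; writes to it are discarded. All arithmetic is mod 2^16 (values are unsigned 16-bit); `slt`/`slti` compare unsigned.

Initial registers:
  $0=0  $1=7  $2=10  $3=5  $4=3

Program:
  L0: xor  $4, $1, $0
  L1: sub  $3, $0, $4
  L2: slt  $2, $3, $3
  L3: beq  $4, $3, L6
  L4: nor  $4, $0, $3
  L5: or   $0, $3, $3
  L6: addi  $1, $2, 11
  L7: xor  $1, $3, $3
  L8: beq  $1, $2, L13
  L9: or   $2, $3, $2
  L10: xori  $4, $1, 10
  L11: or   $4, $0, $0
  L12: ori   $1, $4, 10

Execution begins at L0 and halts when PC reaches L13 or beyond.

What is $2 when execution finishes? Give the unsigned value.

  step pc=0: xor  $4, $1, $0  regs=(0,7,10,5,7)
  step pc=1: sub  $3, $0, $4  regs=(0,7,10,65529,7)
  step pc=2: slt  $2, $3, $3  regs=(0,7,0,65529,7)
  step pc=3: beq  $4, $3, L6  cond=F  regs=(0,7,0,65529,7)
  step pc=4: nor  $4, $0, $3  regs=(0,7,0,65529,6)
  step pc=5: or   $0, $3, $3  regs=(0,7,0,65529,6)
  step pc=6: addi  $1, $2, 11  regs=(0,11,0,65529,6)
  step pc=7: xor  $1, $3, $3  regs=(0,0,0,65529,6)
  step pc=8: beq  $1, $2, L13  cond=T  regs=(0,0,0,65529,6)
  step pc=9: or   $2, $3, $2  regs=(0,0,65529,65529,6)

65529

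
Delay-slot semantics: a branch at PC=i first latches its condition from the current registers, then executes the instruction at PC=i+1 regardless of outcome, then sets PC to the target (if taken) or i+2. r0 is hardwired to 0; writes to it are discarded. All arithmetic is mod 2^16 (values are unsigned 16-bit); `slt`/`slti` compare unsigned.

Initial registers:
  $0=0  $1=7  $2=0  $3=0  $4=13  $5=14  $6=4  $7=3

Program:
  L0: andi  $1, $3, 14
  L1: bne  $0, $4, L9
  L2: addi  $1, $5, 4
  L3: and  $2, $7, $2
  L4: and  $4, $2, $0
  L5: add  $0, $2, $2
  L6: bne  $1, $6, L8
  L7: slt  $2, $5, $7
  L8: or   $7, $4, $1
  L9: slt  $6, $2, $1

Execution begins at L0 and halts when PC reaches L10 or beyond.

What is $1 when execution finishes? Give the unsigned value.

PC=0  andi  $1, $3, 14       | $0=0 $1=0 $2=0 $3=0 $4=13 $5=14 $6=4 $7=3
PC=1  bne  $0, $4, L9        | $0=0 $1=0 $2=0 $3=0 $4=13 $5=14 $6=4 $7=3  [TAKEN]
PC=2  addi  $1, $5, 4        | $0=0 $1=18 $2=0 $3=0 $4=13 $5=14 $6=4 $7=3
PC=9  slt  $6, $2, $1        | $0=0 $1=18 $2=0 $3=0 $4=13 $5=14 $6=1 $7=3

18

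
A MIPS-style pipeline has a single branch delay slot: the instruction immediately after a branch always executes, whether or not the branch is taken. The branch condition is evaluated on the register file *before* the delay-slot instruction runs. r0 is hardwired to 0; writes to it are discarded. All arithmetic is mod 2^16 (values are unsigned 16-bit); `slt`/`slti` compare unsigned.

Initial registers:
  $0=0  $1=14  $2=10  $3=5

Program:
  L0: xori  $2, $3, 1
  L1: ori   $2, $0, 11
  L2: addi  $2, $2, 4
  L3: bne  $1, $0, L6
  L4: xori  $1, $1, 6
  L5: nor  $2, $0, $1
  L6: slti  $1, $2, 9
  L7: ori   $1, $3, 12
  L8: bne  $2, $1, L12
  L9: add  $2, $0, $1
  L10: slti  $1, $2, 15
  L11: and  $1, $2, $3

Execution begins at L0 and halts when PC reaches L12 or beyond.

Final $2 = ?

#0 xori  $2, $3, 1 ; 0/14/4/5
#1 ori   $2, $0, 11 ; 0/14/11/5
#2 addi  $2, $2, 4 ; 0/14/15/5
#3 bne  $1, $0, L6 ; 0/14/15/5 ; →target
#4 xori  $1, $1, 6 ; 0/8/15/5
#6 slti  $1, $2, 9 ; 0/0/15/5
#7 ori   $1, $3, 12 ; 0/13/15/5
#8 bne  $2, $1, L12 ; 0/13/15/5 ; →target
#9 add  $2, $0, $1 ; 0/13/13/5

13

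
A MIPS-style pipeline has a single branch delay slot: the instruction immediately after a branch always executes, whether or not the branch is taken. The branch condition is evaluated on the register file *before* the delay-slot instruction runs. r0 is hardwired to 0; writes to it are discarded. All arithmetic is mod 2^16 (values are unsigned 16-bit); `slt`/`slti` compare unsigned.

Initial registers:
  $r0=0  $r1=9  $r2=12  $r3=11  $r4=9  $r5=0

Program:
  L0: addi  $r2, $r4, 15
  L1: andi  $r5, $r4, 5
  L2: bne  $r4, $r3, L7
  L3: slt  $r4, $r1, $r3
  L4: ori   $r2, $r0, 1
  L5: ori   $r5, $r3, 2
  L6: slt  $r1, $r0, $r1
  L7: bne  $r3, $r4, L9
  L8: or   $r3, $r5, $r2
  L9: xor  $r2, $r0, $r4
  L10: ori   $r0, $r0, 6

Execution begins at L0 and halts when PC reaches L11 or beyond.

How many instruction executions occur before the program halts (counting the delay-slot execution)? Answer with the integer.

  step pc=0: addi  $r2, $r4, 15  regs=(0,9,24,11,9,0)
  step pc=1: andi  $r5, $r4, 5  regs=(0,9,24,11,9,1)
  step pc=2: bne  $r4, $r3, L7  cond=T  regs=(0,9,24,11,9,1)
  step pc=3: slt  $r4, $r1, $r3  regs=(0,9,24,11,1,1)
  step pc=7: bne  $r3, $r4, L9  cond=T  regs=(0,9,24,11,1,1)
  step pc=8: or   $r3, $r5, $r2  regs=(0,9,24,25,1,1)
  step pc=9: xor  $r2, $r0, $r4  regs=(0,9,1,25,1,1)
  step pc=10: ori   $r0, $r0, 6  regs=(0,9,1,25,1,1)

8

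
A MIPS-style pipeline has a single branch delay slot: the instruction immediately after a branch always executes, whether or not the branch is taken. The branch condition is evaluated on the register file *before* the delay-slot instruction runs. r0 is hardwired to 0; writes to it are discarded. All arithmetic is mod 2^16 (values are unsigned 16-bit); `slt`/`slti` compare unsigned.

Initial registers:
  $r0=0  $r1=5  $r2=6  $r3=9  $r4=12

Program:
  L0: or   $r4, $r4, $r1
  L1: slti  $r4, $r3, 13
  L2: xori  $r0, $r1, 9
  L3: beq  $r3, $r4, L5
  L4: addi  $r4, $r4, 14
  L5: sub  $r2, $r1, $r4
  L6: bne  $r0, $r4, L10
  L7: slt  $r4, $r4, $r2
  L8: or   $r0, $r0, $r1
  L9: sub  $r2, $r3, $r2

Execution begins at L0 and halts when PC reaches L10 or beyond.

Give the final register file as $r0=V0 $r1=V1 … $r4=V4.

$r0=0 $r1=5 $r2=65526 $r3=9 $r4=1

PC=0  or   $r4, $r4, $r1     | $r0=0 $r1=5 $r2=6 $r3=9 $r4=13
PC=1  slti  $r4, $r3, 13     | $r0=0 $r1=5 $r2=6 $r3=9 $r4=1
PC=2  xori  $r0, $r1, 9      | $r0=0 $r1=5 $r2=6 $r3=9 $r4=1
PC=3  beq  $r3, $r4, L5      | $r0=0 $r1=5 $r2=6 $r3=9 $r4=1  [not taken]
PC=4  addi  $r4, $r4, 14     | $r0=0 $r1=5 $r2=6 $r3=9 $r4=15
PC=5  sub  $r2, $r1, $r4     | $r0=0 $r1=5 $r2=65526 $r3=9 $r4=15
PC=6  bne  $r0, $r4, L10     | $r0=0 $r1=5 $r2=65526 $r3=9 $r4=15  [TAKEN]
PC=7  slt  $r4, $r4, $r2     | $r0=0 $r1=5 $r2=65526 $r3=9 $r4=1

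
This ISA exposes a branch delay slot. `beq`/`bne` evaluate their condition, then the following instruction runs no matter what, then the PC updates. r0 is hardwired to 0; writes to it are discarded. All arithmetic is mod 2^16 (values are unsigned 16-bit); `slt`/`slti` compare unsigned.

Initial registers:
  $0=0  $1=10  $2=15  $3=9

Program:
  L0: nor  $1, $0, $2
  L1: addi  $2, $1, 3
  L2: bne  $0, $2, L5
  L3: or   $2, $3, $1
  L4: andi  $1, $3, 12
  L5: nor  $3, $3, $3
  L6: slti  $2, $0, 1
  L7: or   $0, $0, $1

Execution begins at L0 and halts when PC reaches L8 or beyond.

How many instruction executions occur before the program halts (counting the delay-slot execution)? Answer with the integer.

#0 nor  $1, $0, $2 ; 0/65520/15/9
#1 addi  $2, $1, 3 ; 0/65520/65523/9
#2 bne  $0, $2, L5 ; 0/65520/65523/9 ; →target
#3 or   $2, $3, $1 ; 0/65520/65529/9
#5 nor  $3, $3, $3 ; 0/65520/65529/65526
#6 slti  $2, $0, 1 ; 0/65520/1/65526
#7 or   $0, $0, $1 ; 0/65520/1/65526

7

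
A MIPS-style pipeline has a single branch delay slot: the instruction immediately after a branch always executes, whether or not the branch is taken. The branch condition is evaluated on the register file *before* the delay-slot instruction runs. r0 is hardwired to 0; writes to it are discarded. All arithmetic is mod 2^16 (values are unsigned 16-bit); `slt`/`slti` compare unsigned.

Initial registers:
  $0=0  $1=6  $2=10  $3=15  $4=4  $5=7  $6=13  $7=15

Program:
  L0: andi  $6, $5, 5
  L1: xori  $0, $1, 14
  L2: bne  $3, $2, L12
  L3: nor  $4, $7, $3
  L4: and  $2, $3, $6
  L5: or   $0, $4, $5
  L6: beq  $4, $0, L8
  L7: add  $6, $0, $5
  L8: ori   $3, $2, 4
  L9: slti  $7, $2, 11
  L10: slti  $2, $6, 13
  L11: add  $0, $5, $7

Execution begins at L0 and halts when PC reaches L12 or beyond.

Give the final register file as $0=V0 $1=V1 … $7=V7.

#0 andi  $6, $5, 5 ; 0/6/10/15/4/7/5/15
#1 xori  $0, $1, 14 ; 0/6/10/15/4/7/5/15
#2 bne  $3, $2, L12 ; 0/6/10/15/4/7/5/15 ; →target
#3 nor  $4, $7, $3 ; 0/6/10/15/65520/7/5/15

$0=0 $1=6 $2=10 $3=15 $4=65520 $5=7 $6=5 $7=15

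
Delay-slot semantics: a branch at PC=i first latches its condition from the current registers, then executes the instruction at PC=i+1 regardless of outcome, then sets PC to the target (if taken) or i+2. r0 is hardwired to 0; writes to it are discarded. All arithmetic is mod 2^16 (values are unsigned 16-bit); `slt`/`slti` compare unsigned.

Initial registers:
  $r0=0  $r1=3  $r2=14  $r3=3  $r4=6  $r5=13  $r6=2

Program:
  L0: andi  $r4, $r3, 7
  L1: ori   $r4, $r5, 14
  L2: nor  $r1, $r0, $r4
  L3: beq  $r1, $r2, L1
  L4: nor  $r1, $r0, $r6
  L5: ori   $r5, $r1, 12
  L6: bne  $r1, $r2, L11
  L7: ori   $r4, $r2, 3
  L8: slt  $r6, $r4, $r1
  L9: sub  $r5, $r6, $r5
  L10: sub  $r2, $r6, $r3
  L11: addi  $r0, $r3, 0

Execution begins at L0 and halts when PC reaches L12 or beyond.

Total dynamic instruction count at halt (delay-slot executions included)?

#0 andi  $r4, $r3, 7 ; 0/3/14/3/3/13/2
#1 ori   $r4, $r5, 14 ; 0/3/14/3/15/13/2
#2 nor  $r1, $r0, $r4 ; 0/65520/14/3/15/13/2
#3 beq  $r1, $r2, L1 ; 0/65520/14/3/15/13/2 ; →fallthru
#4 nor  $r1, $r0, $r6 ; 0/65533/14/3/15/13/2
#5 ori   $r5, $r1, 12 ; 0/65533/14/3/15/65533/2
#6 bne  $r1, $r2, L11 ; 0/65533/14/3/15/65533/2 ; →target
#7 ori   $r4, $r2, 3 ; 0/65533/14/3/15/65533/2
#11 addi  $r0, $r3, 0 ; 0/65533/14/3/15/65533/2

9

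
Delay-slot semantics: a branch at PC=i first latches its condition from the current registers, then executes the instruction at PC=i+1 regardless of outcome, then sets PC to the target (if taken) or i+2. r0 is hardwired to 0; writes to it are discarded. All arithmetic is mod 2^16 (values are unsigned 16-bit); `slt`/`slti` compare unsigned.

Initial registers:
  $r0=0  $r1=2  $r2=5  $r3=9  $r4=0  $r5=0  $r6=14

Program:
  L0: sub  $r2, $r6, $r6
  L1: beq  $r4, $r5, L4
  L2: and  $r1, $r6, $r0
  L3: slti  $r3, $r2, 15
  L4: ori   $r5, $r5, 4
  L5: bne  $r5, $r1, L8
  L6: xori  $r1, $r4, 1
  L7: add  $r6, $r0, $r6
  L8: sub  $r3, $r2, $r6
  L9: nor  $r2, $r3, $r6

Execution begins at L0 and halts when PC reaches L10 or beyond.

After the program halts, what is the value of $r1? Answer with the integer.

  step pc=0: sub  $r2, $r6, $r6  regs=(0,2,0,9,0,0,14)
  step pc=1: beq  $r4, $r5, L4  cond=T  regs=(0,2,0,9,0,0,14)
  step pc=2: and  $r1, $r6, $r0  regs=(0,0,0,9,0,0,14)
  step pc=4: ori   $r5, $r5, 4  regs=(0,0,0,9,0,4,14)
  step pc=5: bne  $r5, $r1, L8  cond=T  regs=(0,0,0,9,0,4,14)
  step pc=6: xori  $r1, $r4, 1  regs=(0,1,0,9,0,4,14)
  step pc=8: sub  $r3, $r2, $r6  regs=(0,1,0,65522,0,4,14)
  step pc=9: nor  $r2, $r3, $r6  regs=(0,1,1,65522,0,4,14)

1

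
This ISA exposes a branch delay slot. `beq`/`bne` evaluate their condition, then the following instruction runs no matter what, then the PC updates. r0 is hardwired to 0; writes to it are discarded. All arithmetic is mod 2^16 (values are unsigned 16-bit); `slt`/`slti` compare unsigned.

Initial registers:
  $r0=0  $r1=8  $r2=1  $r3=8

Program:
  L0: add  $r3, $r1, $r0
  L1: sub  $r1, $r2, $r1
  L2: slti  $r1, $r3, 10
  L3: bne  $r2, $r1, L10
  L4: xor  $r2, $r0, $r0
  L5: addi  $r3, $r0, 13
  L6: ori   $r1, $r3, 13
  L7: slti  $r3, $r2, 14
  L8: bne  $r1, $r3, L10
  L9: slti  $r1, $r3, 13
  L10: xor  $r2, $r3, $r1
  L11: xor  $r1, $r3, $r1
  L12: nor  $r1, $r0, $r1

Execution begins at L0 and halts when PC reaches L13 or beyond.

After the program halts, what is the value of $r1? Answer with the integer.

PC=0  add  $r3, $r1, $r0     | $r0=0 $r1=8 $r2=1 $r3=8
PC=1  sub  $r1, $r2, $r1     | $r0=0 $r1=65529 $r2=1 $r3=8
PC=2  slti  $r1, $r3, 10     | $r0=0 $r1=1 $r2=1 $r3=8
PC=3  bne  $r2, $r1, L10     | $r0=0 $r1=1 $r2=1 $r3=8  [not taken]
PC=4  xor  $r2, $r0, $r0     | $r0=0 $r1=1 $r2=0 $r3=8
PC=5  addi  $r3, $r0, 13     | $r0=0 $r1=1 $r2=0 $r3=13
PC=6  ori   $r1, $r3, 13     | $r0=0 $r1=13 $r2=0 $r3=13
PC=7  slti  $r3, $r2, 14     | $r0=0 $r1=13 $r2=0 $r3=1
PC=8  bne  $r1, $r3, L10     | $r0=0 $r1=13 $r2=0 $r3=1  [TAKEN]
PC=9  slti  $r1, $r3, 13     | $r0=0 $r1=1 $r2=0 $r3=1
PC=10 xor  $r2, $r3, $r1     | $r0=0 $r1=1 $r2=0 $r3=1
PC=11 xor  $r1, $r3, $r1     | $r0=0 $r1=0 $r2=0 $r3=1
PC=12 nor  $r1, $r0, $r1     | $r0=0 $r1=65535 $r2=0 $r3=1

65535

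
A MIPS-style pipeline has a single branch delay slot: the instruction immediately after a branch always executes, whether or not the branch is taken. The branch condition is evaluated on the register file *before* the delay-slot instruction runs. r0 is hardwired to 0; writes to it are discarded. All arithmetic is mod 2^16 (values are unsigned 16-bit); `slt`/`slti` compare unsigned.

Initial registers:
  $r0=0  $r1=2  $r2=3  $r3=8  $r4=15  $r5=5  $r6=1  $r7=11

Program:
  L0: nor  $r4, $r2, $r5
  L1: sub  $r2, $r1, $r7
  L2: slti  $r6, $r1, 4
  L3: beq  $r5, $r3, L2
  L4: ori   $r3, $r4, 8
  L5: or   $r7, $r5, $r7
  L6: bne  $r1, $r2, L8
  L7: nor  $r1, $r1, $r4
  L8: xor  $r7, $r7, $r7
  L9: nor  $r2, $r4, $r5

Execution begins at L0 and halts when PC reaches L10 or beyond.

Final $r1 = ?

[0] nor  $r4, $r2, $r5  →  {$r0:0, $r1:2, $r2:3, $r3:8, $r4:65528, $r5:5, $r6:1, $r7:11}
[1] sub  $r2, $r1, $r7  →  {$r0:0, $r1:2, $r2:65527, $r3:8, $r4:65528, $r5:5, $r6:1, $r7:11}
[2] slti  $r6, $r1, 4  →  {$r0:0, $r1:2, $r2:65527, $r3:8, $r4:65528, $r5:5, $r6:1, $r7:11}
[3] beq  $r5, $r3, L2  →  {$r0:0, $r1:2, $r2:65527, $r3:8, $r4:65528, $r5:5, $r6:1, $r7:11}  ⟨branch fallthrough⟩
[4] ori   $r3, $r4, 8  →  {$r0:0, $r1:2, $r2:65527, $r3:65528, $r4:65528, $r5:5, $r6:1, $r7:11}
[5] or   $r7, $r5, $r7  →  {$r0:0, $r1:2, $r2:65527, $r3:65528, $r4:65528, $r5:5, $r6:1, $r7:15}
[6] bne  $r1, $r2, L8  →  {$r0:0, $r1:2, $r2:65527, $r3:65528, $r4:65528, $r5:5, $r6:1, $r7:15}  ⟨branch taken⟩
[7] nor  $r1, $r1, $r4  →  {$r0:0, $r1:5, $r2:65527, $r3:65528, $r4:65528, $r5:5, $r6:1, $r7:15}
[8] xor  $r7, $r7, $r7  →  {$r0:0, $r1:5, $r2:65527, $r3:65528, $r4:65528, $r5:5, $r6:1, $r7:0}
[9] nor  $r2, $r4, $r5  →  {$r0:0, $r1:5, $r2:2, $r3:65528, $r4:65528, $r5:5, $r6:1, $r7:0}

5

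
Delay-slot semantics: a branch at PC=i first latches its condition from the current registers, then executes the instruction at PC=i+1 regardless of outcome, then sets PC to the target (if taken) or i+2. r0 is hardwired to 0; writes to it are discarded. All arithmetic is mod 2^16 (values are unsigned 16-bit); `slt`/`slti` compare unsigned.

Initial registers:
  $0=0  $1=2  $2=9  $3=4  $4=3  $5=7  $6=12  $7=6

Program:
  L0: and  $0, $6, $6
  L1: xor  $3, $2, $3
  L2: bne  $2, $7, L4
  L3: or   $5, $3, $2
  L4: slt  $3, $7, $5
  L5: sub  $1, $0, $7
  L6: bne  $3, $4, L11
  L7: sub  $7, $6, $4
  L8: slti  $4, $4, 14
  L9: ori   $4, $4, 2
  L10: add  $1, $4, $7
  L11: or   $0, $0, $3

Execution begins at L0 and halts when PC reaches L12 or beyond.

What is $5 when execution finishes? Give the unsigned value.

[0] and  $0, $6, $6  →  {$0:0, $1:2, $2:9, $3:4, $4:3, $5:7, $6:12, $7:6}
[1] xor  $3, $2, $3  →  {$0:0, $1:2, $2:9, $3:13, $4:3, $5:7, $6:12, $7:6}
[2] bne  $2, $7, L4  →  {$0:0, $1:2, $2:9, $3:13, $4:3, $5:7, $6:12, $7:6}  ⟨branch taken⟩
[3] or   $5, $3, $2  →  {$0:0, $1:2, $2:9, $3:13, $4:3, $5:13, $6:12, $7:6}
[4] slt  $3, $7, $5  →  {$0:0, $1:2, $2:9, $3:1, $4:3, $5:13, $6:12, $7:6}
[5] sub  $1, $0, $7  →  {$0:0, $1:65530, $2:9, $3:1, $4:3, $5:13, $6:12, $7:6}
[6] bne  $3, $4, L11  →  {$0:0, $1:65530, $2:9, $3:1, $4:3, $5:13, $6:12, $7:6}  ⟨branch taken⟩
[7] sub  $7, $6, $4  →  {$0:0, $1:65530, $2:9, $3:1, $4:3, $5:13, $6:12, $7:9}
[11] or   $0, $0, $3  →  {$0:0, $1:65530, $2:9, $3:1, $4:3, $5:13, $6:12, $7:9}

13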